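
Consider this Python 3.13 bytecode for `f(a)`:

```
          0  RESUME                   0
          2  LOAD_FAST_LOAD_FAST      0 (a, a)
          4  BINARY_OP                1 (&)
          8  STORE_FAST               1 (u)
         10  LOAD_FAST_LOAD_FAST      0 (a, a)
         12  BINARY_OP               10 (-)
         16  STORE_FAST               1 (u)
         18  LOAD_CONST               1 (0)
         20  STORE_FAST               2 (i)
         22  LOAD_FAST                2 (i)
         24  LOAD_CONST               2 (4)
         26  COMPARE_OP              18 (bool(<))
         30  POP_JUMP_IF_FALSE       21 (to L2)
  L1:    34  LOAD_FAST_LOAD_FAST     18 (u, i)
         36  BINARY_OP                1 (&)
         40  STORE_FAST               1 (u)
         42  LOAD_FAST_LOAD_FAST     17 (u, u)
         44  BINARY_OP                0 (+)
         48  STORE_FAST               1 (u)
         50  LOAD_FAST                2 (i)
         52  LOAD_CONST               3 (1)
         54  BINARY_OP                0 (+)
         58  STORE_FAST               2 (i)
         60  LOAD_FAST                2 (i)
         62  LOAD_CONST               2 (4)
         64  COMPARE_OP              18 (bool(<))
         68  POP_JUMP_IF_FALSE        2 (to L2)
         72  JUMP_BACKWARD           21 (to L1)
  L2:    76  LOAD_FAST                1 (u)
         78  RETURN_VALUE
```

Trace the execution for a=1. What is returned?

0

LOAD_FAST_LOAD_FAST a,a → push 1,1
BINARY_OP & → 1 & 1 = 1
STORE_FAST u → u=1
LOAD_FAST_LOAD_FAST a,a → push 1,1
BINARY_OP - → 1 - 1 = 0
STORE_FAST u → u=0
LOAD_CONST → push 0
STORE_FAST i → i=0
LOAD_FAST i → push 0
LOAD_CONST → push 4
COMPARE_OP bool(<) → 0 vs 4 = True
POP_JUMP_IF_FALSE → pop True; no jump
LOAD_FAST_LOAD_FAST u,i → push 0,0
BINARY_OP & → 0 & 0 = 0
STORE_FAST u → u=0
LOAD_FAST_LOAD_FAST u,u → push 0,0
BINARY_OP + → 0 + 0 = 0
STORE_FAST u → u=0
LOAD_FAST i → push 0
LOAD_CONST → push 1
BINARY_OP + → 0 + 1 = 1
STORE_FAST i → i=1
LOAD_FAST i → push 1
LOAD_CONST → push 4
COMPARE_OP bool(<) → 1 vs 4 = True
POP_JUMP_IF_FALSE → pop True; no jump
LOAD_FAST_LOAD_FAST u,i → push 0,1
BINARY_OP & → 0 & 1 = 0
STORE_FAST u → u=0
LOAD_FAST_LOAD_FAST u,u → push 0,0
BINARY_OP + → 0 + 0 = 0
STORE_FAST u → u=0
LOAD_FAST i → push 1
LOAD_CONST → push 1
BINARY_OP + → 1 + 1 = 2
STORE_FAST i → i=2
LOAD_FAST i → push 2
LOAD_CONST → push 4
COMPARE_OP bool(<) → 2 vs 4 = True
POP_JUMP_IF_FALSE → pop True; no jump
LOAD_FAST_LOAD_FAST u,i → push 0,2
BINARY_OP & → 0 & 2 = 0
STORE_FAST u → u=0
LOAD_FAST_LOAD_FAST u,u → push 0,0
BINARY_OP + → 0 + 0 = 0
STORE_FAST u → u=0
LOAD_FAST i → push 2
LOAD_CONST → push 1
BINARY_OP + → 2 + 1 = 3
STORE_FAST i → i=3
LOAD_FAST i → push 3
LOAD_CONST → push 4
COMPARE_OP bool(<) → 3 vs 4 = True
POP_JUMP_IF_FALSE → pop True; no jump
LOAD_FAST_LOAD_FAST u,i → push 0,3
BINARY_OP & → 0 & 3 = 0
STORE_FAST u → u=0
LOAD_FAST_LOAD_FAST u,u → push 0,0
BINARY_OP + → 0 + 0 = 0
STORE_FAST u → u=0
LOAD_FAST i → push 3
LOAD_CONST → push 1
BINARY_OP + → 3 + 1 = 4
STORE_FAST i → i=4
LOAD_FAST i → push 4
LOAD_CONST → push 4
COMPARE_OP bool(<) → 4 vs 4 = False
POP_JUMP_IF_FALSE → pop False; jump
LOAD_FAST u → push 0
RETURN_VALUE → return 0.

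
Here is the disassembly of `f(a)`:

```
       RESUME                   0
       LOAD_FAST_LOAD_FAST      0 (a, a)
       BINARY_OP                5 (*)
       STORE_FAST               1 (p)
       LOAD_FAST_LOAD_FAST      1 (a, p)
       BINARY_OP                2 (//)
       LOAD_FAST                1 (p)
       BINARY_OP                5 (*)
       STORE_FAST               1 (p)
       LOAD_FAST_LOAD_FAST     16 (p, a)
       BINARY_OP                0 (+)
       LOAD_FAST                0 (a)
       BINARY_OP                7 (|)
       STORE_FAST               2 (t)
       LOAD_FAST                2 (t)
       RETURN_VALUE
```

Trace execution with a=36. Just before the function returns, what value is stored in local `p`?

0

LOAD_FAST_LOAD_FAST a,a → push 36,36. Stack: [36, 36]
BINARY_OP * → 36 * 36 = 1296. Stack: [1296]
STORE_FAST p → p=1296. Stack: []
LOAD_FAST_LOAD_FAST a,p → push 36,1296. Stack: [36, 1296]
BINARY_OP // → 36 // 1296 = 0. Stack: [0]
LOAD_FAST p → push 1296. Stack: [0, 1296]
BINARY_OP * → 0 * 1296 = 0. Stack: [0]
STORE_FAST p → p=0. Stack: []
LOAD_FAST_LOAD_FAST p,a → push 0,36. Stack: [0, 36]
BINARY_OP + → 0 + 36 = 36. Stack: [36]
LOAD_FAST a → push 36. Stack: [36, 36]
BINARY_OP | → 36 | 36 = 36. Stack: [36]
STORE_FAST t → t=36. Stack: []
LOAD_FAST t → push 36. Stack: [36]
RETURN_VALUE → return 36.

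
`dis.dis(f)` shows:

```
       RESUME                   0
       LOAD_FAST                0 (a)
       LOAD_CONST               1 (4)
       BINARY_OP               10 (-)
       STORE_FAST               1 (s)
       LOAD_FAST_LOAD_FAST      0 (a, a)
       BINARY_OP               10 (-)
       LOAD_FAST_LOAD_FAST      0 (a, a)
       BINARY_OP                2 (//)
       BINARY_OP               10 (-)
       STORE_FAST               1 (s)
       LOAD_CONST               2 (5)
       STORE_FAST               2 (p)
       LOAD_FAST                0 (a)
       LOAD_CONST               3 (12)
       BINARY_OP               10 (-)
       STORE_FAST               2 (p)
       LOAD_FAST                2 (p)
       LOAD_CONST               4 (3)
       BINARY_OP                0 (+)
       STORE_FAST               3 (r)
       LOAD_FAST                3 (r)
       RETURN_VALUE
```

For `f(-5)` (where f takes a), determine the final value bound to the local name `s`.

LOAD_FAST a → push -5. Stack: [-5]
LOAD_CONST → push 4. Stack: [-5, 4]
BINARY_OP - → -5 - 4 = -9. Stack: [-9]
STORE_FAST s → s=-9. Stack: []
LOAD_FAST_LOAD_FAST a,a → push -5,-5. Stack: [-5, -5]
BINARY_OP - → -5 - -5 = 0. Stack: [0]
LOAD_FAST_LOAD_FAST a,a → push -5,-5. Stack: [0, -5, -5]
BINARY_OP // → -5 // -5 = 1. Stack: [0, 1]
BINARY_OP - → 0 - 1 = -1. Stack: [-1]
STORE_FAST s → s=-1. Stack: []
LOAD_CONST → push 5. Stack: [5]
STORE_FAST p → p=5. Stack: []
LOAD_FAST a → push -5. Stack: [-5]
LOAD_CONST → push 12. Stack: [-5, 12]
BINARY_OP - → -5 - 12 = -17. Stack: [-17]
STORE_FAST p → p=-17. Stack: []
LOAD_FAST p → push -17. Stack: [-17]
LOAD_CONST → push 3. Stack: [-17, 3]
BINARY_OP + → -17 + 3 = -14. Stack: [-14]
STORE_FAST r → r=-14. Stack: []
LOAD_FAST r → push -14. Stack: [-14]
RETURN_VALUE → return -14.

-1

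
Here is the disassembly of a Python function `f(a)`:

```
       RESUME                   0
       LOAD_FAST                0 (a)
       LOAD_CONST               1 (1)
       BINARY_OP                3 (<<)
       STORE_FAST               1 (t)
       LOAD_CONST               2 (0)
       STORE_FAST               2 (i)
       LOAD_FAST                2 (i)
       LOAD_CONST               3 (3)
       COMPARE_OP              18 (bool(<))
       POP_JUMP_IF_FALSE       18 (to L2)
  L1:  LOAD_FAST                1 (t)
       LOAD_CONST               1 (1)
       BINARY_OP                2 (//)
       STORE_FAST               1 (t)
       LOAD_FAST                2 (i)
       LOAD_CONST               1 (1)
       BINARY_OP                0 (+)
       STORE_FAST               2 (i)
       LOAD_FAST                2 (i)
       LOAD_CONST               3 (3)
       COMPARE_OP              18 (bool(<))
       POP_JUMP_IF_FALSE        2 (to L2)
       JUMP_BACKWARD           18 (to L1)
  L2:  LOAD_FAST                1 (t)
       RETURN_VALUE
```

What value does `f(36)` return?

72

LOAD_FAST a → push 36. Stack: [36]
LOAD_CONST → push 1. Stack: [36, 1]
BINARY_OP << → 36 << 1 = 72. Stack: [72]
STORE_FAST t → t=72. Stack: []
LOAD_CONST → push 0. Stack: [0]
STORE_FAST i → i=0. Stack: []
LOAD_FAST i → push 0. Stack: [0]
LOAD_CONST → push 3. Stack: [0, 3]
COMPARE_OP bool(<) → 0 vs 3 = True. Stack: [True]
POP_JUMP_IF_FALSE → pop True; no jump. Stack: []
LOAD_FAST t → push 72. Stack: [72]
LOAD_CONST → push 1. Stack: [72, 1]
BINARY_OP // → 72 // 1 = 72. Stack: [72]
STORE_FAST t → t=72. Stack: []
LOAD_FAST i → push 0. Stack: [0]
LOAD_CONST → push 1. Stack: [0, 1]
BINARY_OP + → 0 + 1 = 1. Stack: [1]
STORE_FAST i → i=1. Stack: []
LOAD_FAST i → push 1. Stack: [1]
LOAD_CONST → push 3. Stack: [1, 3]
COMPARE_OP bool(<) → 1 vs 3 = True. Stack: [True]
POP_JUMP_IF_FALSE → pop True; no jump. Stack: []
LOAD_FAST t → push 72. Stack: [72]
LOAD_CONST → push 1. Stack: [72, 1]
BINARY_OP // → 72 // 1 = 72. Stack: [72]
STORE_FAST t → t=72. Stack: []
LOAD_FAST i → push 1. Stack: [1]
LOAD_CONST → push 1. Stack: [1, 1]
BINARY_OP + → 1 + 1 = 2. Stack: [2]
STORE_FAST i → i=2. Stack: []
LOAD_FAST i → push 2. Stack: [2]
LOAD_CONST → push 3. Stack: [2, 3]
COMPARE_OP bool(<) → 2 vs 3 = True. Stack: [True]
POP_JUMP_IF_FALSE → pop True; no jump. Stack: []
LOAD_FAST t → push 72. Stack: [72]
LOAD_CONST → push 1. Stack: [72, 1]
BINARY_OP // → 72 // 1 = 72. Stack: [72]
STORE_FAST t → t=72. Stack: []
LOAD_FAST i → push 2. Stack: [2]
LOAD_CONST → push 1. Stack: [2, 1]
BINARY_OP + → 2 + 1 = 3. Stack: [3]
STORE_FAST i → i=3. Stack: []
LOAD_FAST i → push 3. Stack: [3]
LOAD_CONST → push 3. Stack: [3, 3]
COMPARE_OP bool(<) → 3 vs 3 = False. Stack: [False]
POP_JUMP_IF_FALSE → pop False; jump. Stack: []
LOAD_FAST t → push 72. Stack: [72]
RETURN_VALUE → return 72.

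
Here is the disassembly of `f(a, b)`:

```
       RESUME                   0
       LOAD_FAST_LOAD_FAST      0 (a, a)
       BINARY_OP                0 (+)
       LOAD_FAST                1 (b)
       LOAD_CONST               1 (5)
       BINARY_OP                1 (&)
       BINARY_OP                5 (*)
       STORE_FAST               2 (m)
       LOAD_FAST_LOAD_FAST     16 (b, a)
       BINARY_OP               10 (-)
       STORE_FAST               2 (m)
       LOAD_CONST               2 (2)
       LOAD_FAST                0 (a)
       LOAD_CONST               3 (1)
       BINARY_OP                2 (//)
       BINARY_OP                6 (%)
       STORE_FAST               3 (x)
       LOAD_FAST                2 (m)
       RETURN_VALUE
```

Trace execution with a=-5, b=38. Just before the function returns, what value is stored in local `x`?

LOAD_FAST_LOAD_FAST a,a → push -5,-5. Stack: [-5, -5]
BINARY_OP + → -5 + -5 = -10. Stack: [-10]
LOAD_FAST b → push 38. Stack: [-10, 38]
LOAD_CONST → push 5. Stack: [-10, 38, 5]
BINARY_OP & → 38 & 5 = 4. Stack: [-10, 4]
BINARY_OP * → -10 * 4 = -40. Stack: [-40]
STORE_FAST m → m=-40. Stack: []
LOAD_FAST_LOAD_FAST b,a → push 38,-5. Stack: [38, -5]
BINARY_OP - → 38 - -5 = 43. Stack: [43]
STORE_FAST m → m=43. Stack: []
LOAD_CONST → push 2. Stack: [2]
LOAD_FAST a → push -5. Stack: [2, -5]
LOAD_CONST → push 1. Stack: [2, -5, 1]
BINARY_OP // → -5 // 1 = -5. Stack: [2, -5]
BINARY_OP % → 2 % -5 = -3. Stack: [-3]
STORE_FAST x → x=-3. Stack: []
LOAD_FAST m → push 43. Stack: [43]
RETURN_VALUE → return 43.

-3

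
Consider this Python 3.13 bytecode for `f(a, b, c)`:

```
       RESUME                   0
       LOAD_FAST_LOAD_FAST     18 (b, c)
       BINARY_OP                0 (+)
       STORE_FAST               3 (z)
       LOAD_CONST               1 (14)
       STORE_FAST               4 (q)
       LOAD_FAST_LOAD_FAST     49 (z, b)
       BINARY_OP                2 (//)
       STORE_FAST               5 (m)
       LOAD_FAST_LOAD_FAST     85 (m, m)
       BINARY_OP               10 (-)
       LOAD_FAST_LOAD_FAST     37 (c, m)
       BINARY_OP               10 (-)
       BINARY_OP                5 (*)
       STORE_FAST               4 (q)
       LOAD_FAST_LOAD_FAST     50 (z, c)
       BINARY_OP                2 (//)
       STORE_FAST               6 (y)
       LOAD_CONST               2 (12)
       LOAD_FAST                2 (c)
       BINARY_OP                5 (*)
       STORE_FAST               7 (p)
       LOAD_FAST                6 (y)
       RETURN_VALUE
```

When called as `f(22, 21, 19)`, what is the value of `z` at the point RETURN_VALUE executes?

40

LOAD_FAST_LOAD_FAST b,c → push 21,19. Stack: [21, 19]
BINARY_OP + → 21 + 19 = 40. Stack: [40]
STORE_FAST z → z=40. Stack: []
LOAD_CONST → push 14. Stack: [14]
STORE_FAST q → q=14. Stack: []
LOAD_FAST_LOAD_FAST z,b → push 40,21. Stack: [40, 21]
BINARY_OP // → 40 // 21 = 1. Stack: [1]
STORE_FAST m → m=1. Stack: []
LOAD_FAST_LOAD_FAST m,m → push 1,1. Stack: [1, 1]
BINARY_OP - → 1 - 1 = 0. Stack: [0]
LOAD_FAST_LOAD_FAST c,m → push 19,1. Stack: [0, 19, 1]
BINARY_OP - → 19 - 1 = 18. Stack: [0, 18]
BINARY_OP * → 0 * 18 = 0. Stack: [0]
STORE_FAST q → q=0. Stack: []
LOAD_FAST_LOAD_FAST z,c → push 40,19. Stack: [40, 19]
BINARY_OP // → 40 // 19 = 2. Stack: [2]
STORE_FAST y → y=2. Stack: []
LOAD_CONST → push 12. Stack: [12]
LOAD_FAST c → push 19. Stack: [12, 19]
BINARY_OP * → 12 * 19 = 228. Stack: [228]
STORE_FAST p → p=228. Stack: []
LOAD_FAST y → push 2. Stack: [2]
RETURN_VALUE → return 2.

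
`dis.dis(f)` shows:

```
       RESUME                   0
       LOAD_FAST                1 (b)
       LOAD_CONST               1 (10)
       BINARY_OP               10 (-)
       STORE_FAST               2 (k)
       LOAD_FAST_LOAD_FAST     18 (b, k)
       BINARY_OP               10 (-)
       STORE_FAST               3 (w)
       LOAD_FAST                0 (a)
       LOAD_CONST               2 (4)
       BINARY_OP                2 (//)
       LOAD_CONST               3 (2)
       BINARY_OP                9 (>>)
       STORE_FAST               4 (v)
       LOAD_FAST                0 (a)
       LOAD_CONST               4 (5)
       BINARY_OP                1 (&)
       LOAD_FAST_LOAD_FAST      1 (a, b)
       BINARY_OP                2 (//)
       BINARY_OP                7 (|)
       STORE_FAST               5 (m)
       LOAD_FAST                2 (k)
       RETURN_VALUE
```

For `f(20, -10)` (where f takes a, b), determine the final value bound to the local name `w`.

LOAD_FAST b → push -10. Stack: [-10]
LOAD_CONST → push 10. Stack: [-10, 10]
BINARY_OP - → -10 - 10 = -20. Stack: [-20]
STORE_FAST k → k=-20. Stack: []
LOAD_FAST_LOAD_FAST b,k → push -10,-20. Stack: [-10, -20]
BINARY_OP - → -10 - -20 = 10. Stack: [10]
STORE_FAST w → w=10. Stack: []
LOAD_FAST a → push 20. Stack: [20]
LOAD_CONST → push 4. Stack: [20, 4]
BINARY_OP // → 20 // 4 = 5. Stack: [5]
LOAD_CONST → push 2. Stack: [5, 2]
BINARY_OP >> → 5 >> 2 = 1. Stack: [1]
STORE_FAST v → v=1. Stack: []
LOAD_FAST a → push 20. Stack: [20]
LOAD_CONST → push 5. Stack: [20, 5]
BINARY_OP & → 20 & 5 = 4. Stack: [4]
LOAD_FAST_LOAD_FAST a,b → push 20,-10. Stack: [4, 20, -10]
BINARY_OP // → 20 // -10 = -2. Stack: [4, -2]
BINARY_OP | → 4 | -2 = -2. Stack: [-2]
STORE_FAST m → m=-2. Stack: []
LOAD_FAST k → push -20. Stack: [-20]
RETURN_VALUE → return -20.

10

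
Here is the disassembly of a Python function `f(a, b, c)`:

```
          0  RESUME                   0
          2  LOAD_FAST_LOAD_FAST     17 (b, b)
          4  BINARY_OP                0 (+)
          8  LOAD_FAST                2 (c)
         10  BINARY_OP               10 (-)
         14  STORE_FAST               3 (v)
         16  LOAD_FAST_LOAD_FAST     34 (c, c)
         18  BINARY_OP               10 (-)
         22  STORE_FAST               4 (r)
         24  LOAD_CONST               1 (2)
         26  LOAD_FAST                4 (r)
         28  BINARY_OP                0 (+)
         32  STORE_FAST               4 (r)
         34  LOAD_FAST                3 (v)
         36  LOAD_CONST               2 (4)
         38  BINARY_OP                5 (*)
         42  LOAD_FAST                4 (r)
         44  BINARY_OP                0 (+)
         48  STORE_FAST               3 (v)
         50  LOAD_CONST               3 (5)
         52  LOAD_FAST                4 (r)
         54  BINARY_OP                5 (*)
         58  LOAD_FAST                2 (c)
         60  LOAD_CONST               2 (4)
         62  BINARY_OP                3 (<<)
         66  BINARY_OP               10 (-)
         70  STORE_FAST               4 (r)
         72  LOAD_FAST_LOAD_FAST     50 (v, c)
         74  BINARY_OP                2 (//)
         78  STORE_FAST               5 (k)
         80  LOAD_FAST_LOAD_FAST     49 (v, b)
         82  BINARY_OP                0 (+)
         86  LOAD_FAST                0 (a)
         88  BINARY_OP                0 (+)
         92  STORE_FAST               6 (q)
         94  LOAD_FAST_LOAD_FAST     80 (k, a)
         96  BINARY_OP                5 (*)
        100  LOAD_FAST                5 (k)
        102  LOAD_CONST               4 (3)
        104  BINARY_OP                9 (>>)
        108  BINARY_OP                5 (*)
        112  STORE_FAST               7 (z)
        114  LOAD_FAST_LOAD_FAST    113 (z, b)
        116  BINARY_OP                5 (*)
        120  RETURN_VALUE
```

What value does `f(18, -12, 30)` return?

LOAD_FAST_LOAD_FAST b,b → push -12,-12. Stack: [-12, -12]
BINARY_OP + → -12 + -12 = -24. Stack: [-24]
LOAD_FAST c → push 30. Stack: [-24, 30]
BINARY_OP - → -24 - 30 = -54. Stack: [-54]
STORE_FAST v → v=-54. Stack: []
LOAD_FAST_LOAD_FAST c,c → push 30,30. Stack: [30, 30]
BINARY_OP - → 30 - 30 = 0. Stack: [0]
STORE_FAST r → r=0. Stack: []
LOAD_CONST → push 2. Stack: [2]
LOAD_FAST r → push 0. Stack: [2, 0]
BINARY_OP + → 2 + 0 = 2. Stack: [2]
STORE_FAST r → r=2. Stack: []
LOAD_FAST v → push -54. Stack: [-54]
LOAD_CONST → push 4. Stack: [-54, 4]
BINARY_OP * → -54 * 4 = -216. Stack: [-216]
LOAD_FAST r → push 2. Stack: [-216, 2]
BINARY_OP + → -216 + 2 = -214. Stack: [-214]
STORE_FAST v → v=-214. Stack: []
LOAD_CONST → push 5. Stack: [5]
LOAD_FAST r → push 2. Stack: [5, 2]
BINARY_OP * → 5 * 2 = 10. Stack: [10]
LOAD_FAST c → push 30. Stack: [10, 30]
LOAD_CONST → push 4. Stack: [10, 30, 4]
BINARY_OP << → 30 << 4 = 480. Stack: [10, 480]
BINARY_OP - → 10 - 480 = -470. Stack: [-470]
STORE_FAST r → r=-470. Stack: []
LOAD_FAST_LOAD_FAST v,c → push -214,30. Stack: [-214, 30]
BINARY_OP // → -214 // 30 = -8. Stack: [-8]
STORE_FAST k → k=-8. Stack: []
LOAD_FAST_LOAD_FAST v,b → push -214,-12. Stack: [-214, -12]
BINARY_OP + → -214 + -12 = -226. Stack: [-226]
LOAD_FAST a → push 18. Stack: [-226, 18]
BINARY_OP + → -226 + 18 = -208. Stack: [-208]
STORE_FAST q → q=-208. Stack: []
LOAD_FAST_LOAD_FAST k,a → push -8,18. Stack: [-8, 18]
BINARY_OP * → -8 * 18 = -144. Stack: [-144]
LOAD_FAST k → push -8. Stack: [-144, -8]
LOAD_CONST → push 3. Stack: [-144, -8, 3]
BINARY_OP >> → -8 >> 3 = -1. Stack: [-144, -1]
BINARY_OP * → -144 * -1 = 144. Stack: [144]
STORE_FAST z → z=144. Stack: []
LOAD_FAST_LOAD_FAST z,b → push 144,-12. Stack: [144, -12]
BINARY_OP * → 144 * -12 = -1728. Stack: [-1728]
RETURN_VALUE → return -1728.

-1728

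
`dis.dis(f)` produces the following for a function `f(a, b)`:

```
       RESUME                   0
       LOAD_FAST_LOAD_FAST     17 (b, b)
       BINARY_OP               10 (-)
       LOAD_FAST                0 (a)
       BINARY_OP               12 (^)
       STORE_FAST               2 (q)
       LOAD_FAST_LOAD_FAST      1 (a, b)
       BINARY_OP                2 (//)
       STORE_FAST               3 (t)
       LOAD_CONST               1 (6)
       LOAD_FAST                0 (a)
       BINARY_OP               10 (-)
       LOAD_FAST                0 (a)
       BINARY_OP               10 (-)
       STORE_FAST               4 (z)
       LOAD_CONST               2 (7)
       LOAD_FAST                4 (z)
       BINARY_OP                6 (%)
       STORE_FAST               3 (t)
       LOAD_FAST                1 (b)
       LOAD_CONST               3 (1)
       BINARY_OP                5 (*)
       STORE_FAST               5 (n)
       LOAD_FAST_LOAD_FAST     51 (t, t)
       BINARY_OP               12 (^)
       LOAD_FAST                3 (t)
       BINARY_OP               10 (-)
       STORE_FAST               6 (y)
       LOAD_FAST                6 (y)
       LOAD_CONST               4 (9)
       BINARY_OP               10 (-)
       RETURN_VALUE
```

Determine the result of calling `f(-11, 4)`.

LOAD_FAST_LOAD_FAST b,b → push 4,4. Stack: [4, 4]
BINARY_OP - → 4 - 4 = 0. Stack: [0]
LOAD_FAST a → push -11. Stack: [0, -11]
BINARY_OP ^ → 0 ^ -11 = -11. Stack: [-11]
STORE_FAST q → q=-11. Stack: []
LOAD_FAST_LOAD_FAST a,b → push -11,4. Stack: [-11, 4]
BINARY_OP // → -11 // 4 = -3. Stack: [-3]
STORE_FAST t → t=-3. Stack: []
LOAD_CONST → push 6. Stack: [6]
LOAD_FAST a → push -11. Stack: [6, -11]
BINARY_OP - → 6 - -11 = 17. Stack: [17]
LOAD_FAST a → push -11. Stack: [17, -11]
BINARY_OP - → 17 - -11 = 28. Stack: [28]
STORE_FAST z → z=28. Stack: []
LOAD_CONST → push 7. Stack: [7]
LOAD_FAST z → push 28. Stack: [7, 28]
BINARY_OP % → 7 % 28 = 7. Stack: [7]
STORE_FAST t → t=7. Stack: []
LOAD_FAST b → push 4. Stack: [4]
LOAD_CONST → push 1. Stack: [4, 1]
BINARY_OP * → 4 * 1 = 4. Stack: [4]
STORE_FAST n → n=4. Stack: []
LOAD_FAST_LOAD_FAST t,t → push 7,7. Stack: [7, 7]
BINARY_OP ^ → 7 ^ 7 = 0. Stack: [0]
LOAD_FAST t → push 7. Stack: [0, 7]
BINARY_OP - → 0 - 7 = -7. Stack: [-7]
STORE_FAST y → y=-7. Stack: []
LOAD_FAST y → push -7. Stack: [-7]
LOAD_CONST → push 9. Stack: [-7, 9]
BINARY_OP - → -7 - 9 = -16. Stack: [-16]
RETURN_VALUE → return -16.

-16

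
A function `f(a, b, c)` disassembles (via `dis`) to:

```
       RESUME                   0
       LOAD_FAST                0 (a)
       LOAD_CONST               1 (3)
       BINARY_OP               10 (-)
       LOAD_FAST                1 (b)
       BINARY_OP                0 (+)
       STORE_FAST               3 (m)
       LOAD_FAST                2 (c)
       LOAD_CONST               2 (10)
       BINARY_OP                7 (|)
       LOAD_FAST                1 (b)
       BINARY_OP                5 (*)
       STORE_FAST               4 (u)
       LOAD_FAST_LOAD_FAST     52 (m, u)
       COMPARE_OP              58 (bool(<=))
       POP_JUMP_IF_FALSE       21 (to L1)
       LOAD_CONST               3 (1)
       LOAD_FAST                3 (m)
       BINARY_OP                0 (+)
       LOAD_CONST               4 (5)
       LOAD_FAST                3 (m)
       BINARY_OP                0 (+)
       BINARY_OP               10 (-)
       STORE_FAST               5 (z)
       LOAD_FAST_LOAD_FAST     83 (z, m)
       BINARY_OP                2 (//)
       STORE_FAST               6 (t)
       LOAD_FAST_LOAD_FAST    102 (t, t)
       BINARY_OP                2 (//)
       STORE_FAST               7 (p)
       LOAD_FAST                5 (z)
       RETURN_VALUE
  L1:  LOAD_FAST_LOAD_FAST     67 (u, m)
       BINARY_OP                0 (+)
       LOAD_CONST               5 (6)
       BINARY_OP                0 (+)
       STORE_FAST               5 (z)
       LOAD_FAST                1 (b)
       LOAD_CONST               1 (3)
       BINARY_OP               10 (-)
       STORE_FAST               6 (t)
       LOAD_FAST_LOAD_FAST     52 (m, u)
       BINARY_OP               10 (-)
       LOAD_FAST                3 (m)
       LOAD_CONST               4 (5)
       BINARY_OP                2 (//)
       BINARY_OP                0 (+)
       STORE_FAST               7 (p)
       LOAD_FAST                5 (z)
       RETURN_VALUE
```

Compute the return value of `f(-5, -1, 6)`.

LOAD_FAST a → push -5. Stack: [-5]
LOAD_CONST → push 3. Stack: [-5, 3]
BINARY_OP - → -5 - 3 = -8. Stack: [-8]
LOAD_FAST b → push -1. Stack: [-8, -1]
BINARY_OP + → -8 + -1 = -9. Stack: [-9]
STORE_FAST m → m=-9. Stack: []
LOAD_FAST c → push 6. Stack: [6]
LOAD_CONST → push 10. Stack: [6, 10]
BINARY_OP | → 6 | 10 = 14. Stack: [14]
LOAD_FAST b → push -1. Stack: [14, -1]
BINARY_OP * → 14 * -1 = -14. Stack: [-14]
STORE_FAST u → u=-14. Stack: []
LOAD_FAST_LOAD_FAST m,u → push -9,-14. Stack: [-9, -14]
COMPARE_OP bool(<=) → -9 vs -14 = False. Stack: [False]
POP_JUMP_IF_FALSE → pop False; jump. Stack: []
LOAD_FAST_LOAD_FAST u,m → push -14,-9. Stack: [-14, -9]
BINARY_OP + → -14 + -9 = -23. Stack: [-23]
LOAD_CONST → push 6. Stack: [-23, 6]
BINARY_OP + → -23 + 6 = -17. Stack: [-17]
STORE_FAST z → z=-17. Stack: []
LOAD_FAST b → push -1. Stack: [-1]
LOAD_CONST → push 3. Stack: [-1, 3]
BINARY_OP - → -1 - 3 = -4. Stack: [-4]
STORE_FAST t → t=-4. Stack: []
LOAD_FAST_LOAD_FAST m,u → push -9,-14. Stack: [-9, -14]
BINARY_OP - → -9 - -14 = 5. Stack: [5]
LOAD_FAST m → push -9. Stack: [5, -9]
LOAD_CONST → push 5. Stack: [5, -9, 5]
BINARY_OP // → -9 // 5 = -2. Stack: [5, -2]
BINARY_OP + → 5 + -2 = 3. Stack: [3]
STORE_FAST p → p=3. Stack: []
LOAD_FAST z → push -17. Stack: [-17]
RETURN_VALUE → return -17.

-17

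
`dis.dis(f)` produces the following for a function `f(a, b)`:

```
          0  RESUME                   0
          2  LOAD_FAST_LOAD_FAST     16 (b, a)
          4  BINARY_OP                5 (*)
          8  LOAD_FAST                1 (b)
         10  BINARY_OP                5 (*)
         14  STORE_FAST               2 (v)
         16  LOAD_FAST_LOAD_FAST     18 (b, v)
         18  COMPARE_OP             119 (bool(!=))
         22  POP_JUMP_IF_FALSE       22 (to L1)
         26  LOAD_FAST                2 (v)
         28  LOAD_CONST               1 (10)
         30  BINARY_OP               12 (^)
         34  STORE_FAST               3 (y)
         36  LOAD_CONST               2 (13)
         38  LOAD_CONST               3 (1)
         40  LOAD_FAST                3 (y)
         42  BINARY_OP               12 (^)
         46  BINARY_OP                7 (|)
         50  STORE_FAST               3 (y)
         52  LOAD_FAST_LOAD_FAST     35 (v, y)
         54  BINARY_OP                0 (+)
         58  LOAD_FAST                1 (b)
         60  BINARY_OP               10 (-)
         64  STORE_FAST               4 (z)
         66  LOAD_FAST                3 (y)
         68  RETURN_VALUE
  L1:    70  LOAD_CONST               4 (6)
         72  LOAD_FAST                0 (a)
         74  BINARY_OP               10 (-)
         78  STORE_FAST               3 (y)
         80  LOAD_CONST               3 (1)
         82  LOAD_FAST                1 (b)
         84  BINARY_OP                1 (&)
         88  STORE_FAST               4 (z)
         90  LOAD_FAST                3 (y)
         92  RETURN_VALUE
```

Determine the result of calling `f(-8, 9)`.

LOAD_FAST_LOAD_FAST b,a → push 9,-8. Stack: [9, -8]
BINARY_OP * → 9 * -8 = -72. Stack: [-72]
LOAD_FAST b → push 9. Stack: [-72, 9]
BINARY_OP * → -72 * 9 = -648. Stack: [-648]
STORE_FAST v → v=-648. Stack: []
LOAD_FAST_LOAD_FAST b,v → push 9,-648. Stack: [9, -648]
COMPARE_OP bool(!=) → 9 vs -648 = True. Stack: [True]
POP_JUMP_IF_FALSE → pop True; no jump. Stack: []
LOAD_FAST v → push -648. Stack: [-648]
LOAD_CONST → push 10. Stack: [-648, 10]
BINARY_OP ^ → -648 ^ 10 = -654. Stack: [-654]
STORE_FAST y → y=-654. Stack: []
LOAD_CONST → push 13. Stack: [13]
LOAD_CONST → push 1. Stack: [13, 1]
LOAD_FAST y → push -654. Stack: [13, 1, -654]
BINARY_OP ^ → 1 ^ -654 = -653. Stack: [13, -653]
BINARY_OP | → 13 | -653 = -641. Stack: [-641]
STORE_FAST y → y=-641. Stack: []
LOAD_FAST_LOAD_FAST v,y → push -648,-641. Stack: [-648, -641]
BINARY_OP + → -648 + -641 = -1289. Stack: [-1289]
LOAD_FAST b → push 9. Stack: [-1289, 9]
BINARY_OP - → -1289 - 9 = -1298. Stack: [-1298]
STORE_FAST z → z=-1298. Stack: []
LOAD_FAST y → push -641. Stack: [-641]
RETURN_VALUE → return -641.

-641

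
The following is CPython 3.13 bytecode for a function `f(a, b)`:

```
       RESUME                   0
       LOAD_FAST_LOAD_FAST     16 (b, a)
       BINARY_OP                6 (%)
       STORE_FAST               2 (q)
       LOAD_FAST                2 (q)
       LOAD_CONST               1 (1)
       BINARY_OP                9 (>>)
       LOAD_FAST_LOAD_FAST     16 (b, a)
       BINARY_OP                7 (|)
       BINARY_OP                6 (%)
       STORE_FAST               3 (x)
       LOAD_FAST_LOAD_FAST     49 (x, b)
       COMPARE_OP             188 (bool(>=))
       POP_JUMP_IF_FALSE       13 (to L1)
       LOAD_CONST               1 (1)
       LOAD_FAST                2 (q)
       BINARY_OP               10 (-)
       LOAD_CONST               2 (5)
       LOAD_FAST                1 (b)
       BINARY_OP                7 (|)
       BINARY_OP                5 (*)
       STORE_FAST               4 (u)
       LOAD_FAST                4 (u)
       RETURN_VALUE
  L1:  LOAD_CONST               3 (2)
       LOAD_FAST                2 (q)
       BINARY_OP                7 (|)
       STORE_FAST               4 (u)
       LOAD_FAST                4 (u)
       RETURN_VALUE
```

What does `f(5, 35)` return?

LOAD_FAST_LOAD_FAST b,a → push 35,5. Stack: [35, 5]
BINARY_OP % → 35 % 5 = 0. Stack: [0]
STORE_FAST q → q=0. Stack: []
LOAD_FAST q → push 0. Stack: [0]
LOAD_CONST → push 1. Stack: [0, 1]
BINARY_OP >> → 0 >> 1 = 0. Stack: [0]
LOAD_FAST_LOAD_FAST b,a → push 35,5. Stack: [0, 35, 5]
BINARY_OP | → 35 | 5 = 39. Stack: [0, 39]
BINARY_OP % → 0 % 39 = 0. Stack: [0]
STORE_FAST x → x=0. Stack: []
LOAD_FAST_LOAD_FAST x,b → push 0,35. Stack: [0, 35]
COMPARE_OP bool(>=) → 0 vs 35 = False. Stack: [False]
POP_JUMP_IF_FALSE → pop False; jump. Stack: []
LOAD_CONST → push 2. Stack: [2]
LOAD_FAST q → push 0. Stack: [2, 0]
BINARY_OP | → 2 | 0 = 2. Stack: [2]
STORE_FAST u → u=2. Stack: []
LOAD_FAST u → push 2. Stack: [2]
RETURN_VALUE → return 2.

2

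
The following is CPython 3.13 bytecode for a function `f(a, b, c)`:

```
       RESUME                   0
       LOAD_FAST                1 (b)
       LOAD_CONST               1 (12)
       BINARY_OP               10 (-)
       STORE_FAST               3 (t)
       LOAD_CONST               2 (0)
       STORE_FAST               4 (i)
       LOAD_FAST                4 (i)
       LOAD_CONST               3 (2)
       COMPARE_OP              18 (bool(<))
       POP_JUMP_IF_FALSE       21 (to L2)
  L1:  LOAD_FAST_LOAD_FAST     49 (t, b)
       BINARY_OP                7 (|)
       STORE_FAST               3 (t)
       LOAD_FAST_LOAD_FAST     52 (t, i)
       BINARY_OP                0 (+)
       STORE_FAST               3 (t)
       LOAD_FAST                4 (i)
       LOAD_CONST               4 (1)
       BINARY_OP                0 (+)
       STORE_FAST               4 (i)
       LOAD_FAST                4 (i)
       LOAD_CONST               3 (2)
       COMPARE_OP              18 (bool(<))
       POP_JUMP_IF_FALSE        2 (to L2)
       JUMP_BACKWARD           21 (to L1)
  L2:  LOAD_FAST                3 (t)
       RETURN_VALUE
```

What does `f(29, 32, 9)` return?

53

LOAD_FAST b → push 32. Stack: [32]
LOAD_CONST → push 12. Stack: [32, 12]
BINARY_OP - → 32 - 12 = 20. Stack: [20]
STORE_FAST t → t=20. Stack: []
LOAD_CONST → push 0. Stack: [0]
STORE_FAST i → i=0. Stack: []
LOAD_FAST i → push 0. Stack: [0]
LOAD_CONST → push 2. Stack: [0, 2]
COMPARE_OP bool(<) → 0 vs 2 = True. Stack: [True]
POP_JUMP_IF_FALSE → pop True; no jump. Stack: []
LOAD_FAST_LOAD_FAST t,b → push 20,32. Stack: [20, 32]
BINARY_OP | → 20 | 32 = 52. Stack: [52]
STORE_FAST t → t=52. Stack: []
LOAD_FAST_LOAD_FAST t,i → push 52,0. Stack: [52, 0]
BINARY_OP + → 52 + 0 = 52. Stack: [52]
STORE_FAST t → t=52. Stack: []
LOAD_FAST i → push 0. Stack: [0]
LOAD_CONST → push 1. Stack: [0, 1]
BINARY_OP + → 0 + 1 = 1. Stack: [1]
STORE_FAST i → i=1. Stack: []
LOAD_FAST i → push 1. Stack: [1]
LOAD_CONST → push 2. Stack: [1, 2]
COMPARE_OP bool(<) → 1 vs 2 = True. Stack: [True]
POP_JUMP_IF_FALSE → pop True; no jump. Stack: []
LOAD_FAST_LOAD_FAST t,b → push 52,32. Stack: [52, 32]
BINARY_OP | → 52 | 32 = 52. Stack: [52]
STORE_FAST t → t=52. Stack: []
LOAD_FAST_LOAD_FAST t,i → push 52,1. Stack: [52, 1]
BINARY_OP + → 52 + 1 = 53. Stack: [53]
STORE_FAST t → t=53. Stack: []
LOAD_FAST i → push 1. Stack: [1]
LOAD_CONST → push 1. Stack: [1, 1]
BINARY_OP + → 1 + 1 = 2. Stack: [2]
STORE_FAST i → i=2. Stack: []
LOAD_FAST i → push 2. Stack: [2]
LOAD_CONST → push 2. Stack: [2, 2]
COMPARE_OP bool(<) → 2 vs 2 = False. Stack: [False]
POP_JUMP_IF_FALSE → pop False; jump. Stack: []
LOAD_FAST t → push 53. Stack: [53]
RETURN_VALUE → return 53.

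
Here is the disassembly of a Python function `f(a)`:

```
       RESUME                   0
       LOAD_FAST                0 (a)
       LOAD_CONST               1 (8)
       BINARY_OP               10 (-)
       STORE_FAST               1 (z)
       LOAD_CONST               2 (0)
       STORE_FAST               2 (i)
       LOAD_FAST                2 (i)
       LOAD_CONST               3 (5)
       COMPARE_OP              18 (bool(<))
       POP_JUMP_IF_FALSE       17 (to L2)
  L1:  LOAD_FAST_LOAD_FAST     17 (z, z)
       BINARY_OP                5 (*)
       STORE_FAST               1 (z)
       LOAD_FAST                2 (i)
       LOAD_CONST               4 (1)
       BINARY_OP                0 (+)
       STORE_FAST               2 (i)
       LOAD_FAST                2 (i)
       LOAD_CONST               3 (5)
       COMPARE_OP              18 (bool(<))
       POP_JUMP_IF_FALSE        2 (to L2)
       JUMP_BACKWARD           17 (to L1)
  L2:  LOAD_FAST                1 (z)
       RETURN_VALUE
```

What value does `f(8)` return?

LOAD_FAST a → push 8
LOAD_CONST → push 8
BINARY_OP - → 8 - 8 = 0
STORE_FAST z → z=0
LOAD_CONST → push 0
STORE_FAST i → i=0
LOAD_FAST i → push 0
LOAD_CONST → push 5
COMPARE_OP bool(<) → 0 vs 5 = True
POP_JUMP_IF_FALSE → pop True; no jump
LOAD_FAST_LOAD_FAST z,z → push 0,0
BINARY_OP * → 0 * 0 = 0
STORE_FAST z → z=0
LOAD_FAST i → push 0
LOAD_CONST → push 1
BINARY_OP + → 0 + 1 = 1
STORE_FAST i → i=1
LOAD_FAST i → push 1
LOAD_CONST → push 5
COMPARE_OP bool(<) → 1 vs 5 = True
POP_JUMP_IF_FALSE → pop True; no jump
LOAD_FAST_LOAD_FAST z,z → push 0,0
BINARY_OP * → 0 * 0 = 0
STORE_FAST z → z=0
LOAD_FAST i → push 1
LOAD_CONST → push 1
BINARY_OP + → 1 + 1 = 2
STORE_FAST i → i=2
LOAD_FAST i → push 2
LOAD_CONST → push 5
COMPARE_OP bool(<) → 2 vs 5 = True
POP_JUMP_IF_FALSE → pop True; no jump
LOAD_FAST_LOAD_FAST z,z → push 0,0
BINARY_OP * → 0 * 0 = 0
STORE_FAST z → z=0
LOAD_FAST i → push 2
LOAD_CONST → push 1
BINARY_OP + → 2 + 1 = 3
STORE_FAST i → i=3
LOAD_FAST i → push 3
LOAD_CONST → push 5
COMPARE_OP bool(<) → 3 vs 5 = True
POP_JUMP_IF_FALSE → pop True; no jump
LOAD_FAST_LOAD_FAST z,z → push 0,0
BINARY_OP * → 0 * 0 = 0
STORE_FAST z → z=0
LOAD_FAST i → push 3
LOAD_CONST → push 1
BINARY_OP + → 3 + 1 = 4
STORE_FAST i → i=4
LOAD_FAST i → push 4
LOAD_CONST → push 5
COMPARE_OP bool(<) → 4 vs 5 = True
POP_JUMP_IF_FALSE → pop True; no jump
LOAD_FAST_LOAD_FAST z,z → push 0,0
BINARY_OP * → 0 * 0 = 0
STORE_FAST z → z=0
LOAD_FAST i → push 4
LOAD_CONST → push 1
BINARY_OP + → 4 + 1 = 5
STORE_FAST i → i=5
LOAD_FAST i → push 5
LOAD_CONST → push 5
COMPARE_OP bool(<) → 5 vs 5 = False
POP_JUMP_IF_FALSE → pop False; jump
LOAD_FAST z → push 0
RETURN_VALUE → return 0.

0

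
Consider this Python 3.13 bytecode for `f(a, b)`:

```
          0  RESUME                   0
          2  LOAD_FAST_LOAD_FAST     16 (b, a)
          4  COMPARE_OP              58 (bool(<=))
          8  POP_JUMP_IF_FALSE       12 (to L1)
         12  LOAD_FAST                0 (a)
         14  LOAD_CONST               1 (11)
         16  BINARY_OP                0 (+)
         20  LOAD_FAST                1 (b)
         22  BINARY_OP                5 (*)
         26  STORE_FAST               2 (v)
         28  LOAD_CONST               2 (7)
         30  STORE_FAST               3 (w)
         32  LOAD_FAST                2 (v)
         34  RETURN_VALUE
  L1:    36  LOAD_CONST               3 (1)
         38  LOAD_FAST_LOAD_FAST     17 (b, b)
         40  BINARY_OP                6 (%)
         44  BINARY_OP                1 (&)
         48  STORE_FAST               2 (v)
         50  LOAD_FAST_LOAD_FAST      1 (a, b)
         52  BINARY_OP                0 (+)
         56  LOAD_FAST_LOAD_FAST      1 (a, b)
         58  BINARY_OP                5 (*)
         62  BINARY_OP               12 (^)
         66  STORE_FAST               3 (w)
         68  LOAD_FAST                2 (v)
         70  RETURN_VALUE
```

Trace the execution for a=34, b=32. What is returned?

1440

LOAD_FAST_LOAD_FAST b,a → push 32,34. Stack: [32, 34]
COMPARE_OP bool(<=) → 32 vs 34 = True. Stack: [True]
POP_JUMP_IF_FALSE → pop True; no jump. Stack: []
LOAD_FAST a → push 34. Stack: [34]
LOAD_CONST → push 11. Stack: [34, 11]
BINARY_OP + → 34 + 11 = 45. Stack: [45]
LOAD_FAST b → push 32. Stack: [45, 32]
BINARY_OP * → 45 * 32 = 1440. Stack: [1440]
STORE_FAST v → v=1440. Stack: []
LOAD_CONST → push 7. Stack: [7]
STORE_FAST w → w=7. Stack: []
LOAD_FAST v → push 1440. Stack: [1440]
RETURN_VALUE → return 1440.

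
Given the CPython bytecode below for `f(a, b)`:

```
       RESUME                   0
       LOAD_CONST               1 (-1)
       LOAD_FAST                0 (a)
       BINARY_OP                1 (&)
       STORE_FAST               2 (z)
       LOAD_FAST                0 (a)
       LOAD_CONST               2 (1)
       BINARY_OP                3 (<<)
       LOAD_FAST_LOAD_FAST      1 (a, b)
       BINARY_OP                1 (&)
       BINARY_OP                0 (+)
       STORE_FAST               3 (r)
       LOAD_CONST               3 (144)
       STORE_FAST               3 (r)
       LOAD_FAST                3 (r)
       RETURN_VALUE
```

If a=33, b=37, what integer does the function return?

LOAD_CONST → push -1. Stack: [-1]
LOAD_FAST a → push 33. Stack: [-1, 33]
BINARY_OP & → -1 & 33 = 33. Stack: [33]
STORE_FAST z → z=33. Stack: []
LOAD_FAST a → push 33. Stack: [33]
LOAD_CONST → push 1. Stack: [33, 1]
BINARY_OP << → 33 << 1 = 66. Stack: [66]
LOAD_FAST_LOAD_FAST a,b → push 33,37. Stack: [66, 33, 37]
BINARY_OP & → 33 & 37 = 33. Stack: [66, 33]
BINARY_OP + → 66 + 33 = 99. Stack: [99]
STORE_FAST r → r=99. Stack: []
LOAD_CONST → push 144. Stack: [144]
STORE_FAST r → r=144. Stack: []
LOAD_FAST r → push 144. Stack: [144]
RETURN_VALUE → return 144.

144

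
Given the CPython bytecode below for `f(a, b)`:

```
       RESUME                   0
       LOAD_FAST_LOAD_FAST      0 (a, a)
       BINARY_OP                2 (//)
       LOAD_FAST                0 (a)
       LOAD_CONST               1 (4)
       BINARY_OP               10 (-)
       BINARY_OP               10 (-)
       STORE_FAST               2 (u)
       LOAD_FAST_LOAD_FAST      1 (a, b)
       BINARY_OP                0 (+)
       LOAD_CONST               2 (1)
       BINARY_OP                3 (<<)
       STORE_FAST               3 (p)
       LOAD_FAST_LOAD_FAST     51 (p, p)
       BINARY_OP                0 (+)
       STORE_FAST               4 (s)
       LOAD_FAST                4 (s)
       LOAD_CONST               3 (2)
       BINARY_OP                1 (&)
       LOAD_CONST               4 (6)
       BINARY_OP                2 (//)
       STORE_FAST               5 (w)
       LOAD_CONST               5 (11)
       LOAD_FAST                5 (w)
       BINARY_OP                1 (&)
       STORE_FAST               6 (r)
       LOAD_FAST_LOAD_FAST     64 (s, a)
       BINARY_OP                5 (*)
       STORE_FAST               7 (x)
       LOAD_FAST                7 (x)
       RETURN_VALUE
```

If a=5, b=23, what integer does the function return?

LOAD_FAST_LOAD_FAST a,a → push 5,5. Stack: [5, 5]
BINARY_OP // → 5 // 5 = 1. Stack: [1]
LOAD_FAST a → push 5. Stack: [1, 5]
LOAD_CONST → push 4. Stack: [1, 5, 4]
BINARY_OP - → 5 - 4 = 1. Stack: [1, 1]
BINARY_OP - → 1 - 1 = 0. Stack: [0]
STORE_FAST u → u=0. Stack: []
LOAD_FAST_LOAD_FAST a,b → push 5,23. Stack: [5, 23]
BINARY_OP + → 5 + 23 = 28. Stack: [28]
LOAD_CONST → push 1. Stack: [28, 1]
BINARY_OP << → 28 << 1 = 56. Stack: [56]
STORE_FAST p → p=56. Stack: []
LOAD_FAST_LOAD_FAST p,p → push 56,56. Stack: [56, 56]
BINARY_OP + → 56 + 56 = 112. Stack: [112]
STORE_FAST s → s=112. Stack: []
LOAD_FAST s → push 112. Stack: [112]
LOAD_CONST → push 2. Stack: [112, 2]
BINARY_OP & → 112 & 2 = 0. Stack: [0]
LOAD_CONST → push 6. Stack: [0, 6]
BINARY_OP // → 0 // 6 = 0. Stack: [0]
STORE_FAST w → w=0. Stack: []
LOAD_CONST → push 11. Stack: [11]
LOAD_FAST w → push 0. Stack: [11, 0]
BINARY_OP & → 11 & 0 = 0. Stack: [0]
STORE_FAST r → r=0. Stack: []
LOAD_FAST_LOAD_FAST s,a → push 112,5. Stack: [112, 5]
BINARY_OP * → 112 * 5 = 560. Stack: [560]
STORE_FAST x → x=560. Stack: []
LOAD_FAST x → push 560. Stack: [560]
RETURN_VALUE → return 560.

560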